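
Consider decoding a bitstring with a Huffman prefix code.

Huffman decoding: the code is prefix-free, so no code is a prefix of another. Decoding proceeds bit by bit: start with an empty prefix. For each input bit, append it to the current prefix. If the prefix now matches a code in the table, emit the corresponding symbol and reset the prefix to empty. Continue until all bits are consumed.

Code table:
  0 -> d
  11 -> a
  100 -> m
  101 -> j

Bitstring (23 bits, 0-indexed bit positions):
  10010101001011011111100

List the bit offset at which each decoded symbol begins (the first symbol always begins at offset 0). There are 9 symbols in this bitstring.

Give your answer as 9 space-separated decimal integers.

Bit 0: prefix='1' (no match yet)
Bit 1: prefix='10' (no match yet)
Bit 2: prefix='100' -> emit 'm', reset
Bit 3: prefix='1' (no match yet)
Bit 4: prefix='10' (no match yet)
Bit 5: prefix='101' -> emit 'j', reset
Bit 6: prefix='0' -> emit 'd', reset
Bit 7: prefix='1' (no match yet)
Bit 8: prefix='10' (no match yet)
Bit 9: prefix='100' -> emit 'm', reset
Bit 10: prefix='1' (no match yet)
Bit 11: prefix='10' (no match yet)
Bit 12: prefix='101' -> emit 'j', reset
Bit 13: prefix='1' (no match yet)
Bit 14: prefix='10' (no match yet)
Bit 15: prefix='101' -> emit 'j', reset
Bit 16: prefix='1' (no match yet)
Bit 17: prefix='11' -> emit 'a', reset
Bit 18: prefix='1' (no match yet)
Bit 19: prefix='11' -> emit 'a', reset
Bit 20: prefix='1' (no match yet)
Bit 21: prefix='10' (no match yet)
Bit 22: prefix='100' -> emit 'm', reset

Answer: 0 3 6 7 10 13 16 18 20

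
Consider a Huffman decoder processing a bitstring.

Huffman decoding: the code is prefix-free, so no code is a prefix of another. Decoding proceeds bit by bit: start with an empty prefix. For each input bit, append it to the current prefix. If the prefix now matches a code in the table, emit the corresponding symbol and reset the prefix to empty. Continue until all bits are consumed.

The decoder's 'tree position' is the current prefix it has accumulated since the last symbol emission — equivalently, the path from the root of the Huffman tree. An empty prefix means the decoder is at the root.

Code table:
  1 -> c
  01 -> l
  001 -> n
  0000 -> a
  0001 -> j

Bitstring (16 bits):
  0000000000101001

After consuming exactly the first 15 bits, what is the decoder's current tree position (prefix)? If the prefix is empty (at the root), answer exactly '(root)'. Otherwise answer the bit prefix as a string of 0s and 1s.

Bit 0: prefix='0' (no match yet)
Bit 1: prefix='00' (no match yet)
Bit 2: prefix='000' (no match yet)
Bit 3: prefix='0000' -> emit 'a', reset
Bit 4: prefix='0' (no match yet)
Bit 5: prefix='00' (no match yet)
Bit 6: prefix='000' (no match yet)
Bit 7: prefix='0000' -> emit 'a', reset
Bit 8: prefix='0' (no match yet)
Bit 9: prefix='00' (no match yet)
Bit 10: prefix='001' -> emit 'n', reset
Bit 11: prefix='0' (no match yet)
Bit 12: prefix='01' -> emit 'l', reset
Bit 13: prefix='0' (no match yet)
Bit 14: prefix='00' (no match yet)

Answer: 00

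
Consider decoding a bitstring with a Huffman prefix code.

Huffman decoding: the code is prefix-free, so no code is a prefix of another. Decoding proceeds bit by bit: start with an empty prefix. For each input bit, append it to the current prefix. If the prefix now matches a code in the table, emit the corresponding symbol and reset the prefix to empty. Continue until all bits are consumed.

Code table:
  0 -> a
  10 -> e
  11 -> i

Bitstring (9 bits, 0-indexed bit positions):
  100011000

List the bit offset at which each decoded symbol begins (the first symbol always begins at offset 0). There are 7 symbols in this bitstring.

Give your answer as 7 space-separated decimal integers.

Bit 0: prefix='1' (no match yet)
Bit 1: prefix='10' -> emit 'e', reset
Bit 2: prefix='0' -> emit 'a', reset
Bit 3: prefix='0' -> emit 'a', reset
Bit 4: prefix='1' (no match yet)
Bit 5: prefix='11' -> emit 'i', reset
Bit 6: prefix='0' -> emit 'a', reset
Bit 7: prefix='0' -> emit 'a', reset
Bit 8: prefix='0' -> emit 'a', reset

Answer: 0 2 3 4 6 7 8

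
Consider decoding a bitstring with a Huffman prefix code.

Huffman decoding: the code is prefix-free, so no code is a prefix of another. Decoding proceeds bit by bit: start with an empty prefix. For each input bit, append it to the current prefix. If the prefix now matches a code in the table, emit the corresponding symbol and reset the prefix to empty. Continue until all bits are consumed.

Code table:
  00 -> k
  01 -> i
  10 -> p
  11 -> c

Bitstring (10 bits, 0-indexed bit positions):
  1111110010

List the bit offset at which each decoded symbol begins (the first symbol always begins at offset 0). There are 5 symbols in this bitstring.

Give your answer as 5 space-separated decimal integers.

Answer: 0 2 4 6 8

Derivation:
Bit 0: prefix='1' (no match yet)
Bit 1: prefix='11' -> emit 'c', reset
Bit 2: prefix='1' (no match yet)
Bit 3: prefix='11' -> emit 'c', reset
Bit 4: prefix='1' (no match yet)
Bit 5: prefix='11' -> emit 'c', reset
Bit 6: prefix='0' (no match yet)
Bit 7: prefix='00' -> emit 'k', reset
Bit 8: prefix='1' (no match yet)
Bit 9: prefix='10' -> emit 'p', reset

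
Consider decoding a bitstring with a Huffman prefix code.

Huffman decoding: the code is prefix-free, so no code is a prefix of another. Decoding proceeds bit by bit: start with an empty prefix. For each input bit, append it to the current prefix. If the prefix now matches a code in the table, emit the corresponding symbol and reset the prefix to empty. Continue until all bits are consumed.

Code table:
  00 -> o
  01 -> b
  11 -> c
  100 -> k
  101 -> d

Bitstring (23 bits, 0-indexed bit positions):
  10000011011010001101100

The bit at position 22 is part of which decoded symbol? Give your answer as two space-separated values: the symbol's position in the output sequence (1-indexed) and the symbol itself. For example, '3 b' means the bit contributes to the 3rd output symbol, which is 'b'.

Answer: 9 k

Derivation:
Bit 0: prefix='1' (no match yet)
Bit 1: prefix='10' (no match yet)
Bit 2: prefix='100' -> emit 'k', reset
Bit 3: prefix='0' (no match yet)
Bit 4: prefix='00' -> emit 'o', reset
Bit 5: prefix='0' (no match yet)
Bit 6: prefix='01' -> emit 'b', reset
Bit 7: prefix='1' (no match yet)
Bit 8: prefix='10' (no match yet)
Bit 9: prefix='101' -> emit 'd', reset
Bit 10: prefix='1' (no match yet)
Bit 11: prefix='10' (no match yet)
Bit 12: prefix='101' -> emit 'd', reset
Bit 13: prefix='0' (no match yet)
Bit 14: prefix='00' -> emit 'o', reset
Bit 15: prefix='0' (no match yet)
Bit 16: prefix='01' -> emit 'b', reset
Bit 17: prefix='1' (no match yet)
Bit 18: prefix='10' (no match yet)
Bit 19: prefix='101' -> emit 'd', reset
Bit 20: prefix='1' (no match yet)
Bit 21: prefix='10' (no match yet)
Bit 22: prefix='100' -> emit 'k', reset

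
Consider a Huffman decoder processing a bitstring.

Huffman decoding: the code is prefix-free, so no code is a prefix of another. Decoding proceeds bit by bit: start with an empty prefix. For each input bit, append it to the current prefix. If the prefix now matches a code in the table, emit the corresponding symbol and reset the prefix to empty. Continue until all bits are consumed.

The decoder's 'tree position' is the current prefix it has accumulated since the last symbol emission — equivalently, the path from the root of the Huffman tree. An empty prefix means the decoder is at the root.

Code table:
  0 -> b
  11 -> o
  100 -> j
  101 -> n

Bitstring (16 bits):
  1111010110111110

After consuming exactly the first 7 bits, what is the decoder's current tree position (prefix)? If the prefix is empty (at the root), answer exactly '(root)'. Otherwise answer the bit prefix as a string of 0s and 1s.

Answer: 10

Derivation:
Bit 0: prefix='1' (no match yet)
Bit 1: prefix='11' -> emit 'o', reset
Bit 2: prefix='1' (no match yet)
Bit 3: prefix='11' -> emit 'o', reset
Bit 4: prefix='0' -> emit 'b', reset
Bit 5: prefix='1' (no match yet)
Bit 6: prefix='10' (no match yet)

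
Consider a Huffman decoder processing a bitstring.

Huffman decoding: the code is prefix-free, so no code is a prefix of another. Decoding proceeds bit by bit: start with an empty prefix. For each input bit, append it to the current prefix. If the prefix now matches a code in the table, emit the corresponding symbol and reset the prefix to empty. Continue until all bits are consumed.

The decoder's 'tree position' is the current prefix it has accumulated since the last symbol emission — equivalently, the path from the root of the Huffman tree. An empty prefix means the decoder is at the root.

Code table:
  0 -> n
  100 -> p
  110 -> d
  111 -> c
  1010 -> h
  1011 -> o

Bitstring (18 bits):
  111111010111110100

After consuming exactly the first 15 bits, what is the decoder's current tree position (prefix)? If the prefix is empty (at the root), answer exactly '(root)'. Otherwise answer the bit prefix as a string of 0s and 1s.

Answer: (root)

Derivation:
Bit 0: prefix='1' (no match yet)
Bit 1: prefix='11' (no match yet)
Bit 2: prefix='111' -> emit 'c', reset
Bit 3: prefix='1' (no match yet)
Bit 4: prefix='11' (no match yet)
Bit 5: prefix='111' -> emit 'c', reset
Bit 6: prefix='0' -> emit 'n', reset
Bit 7: prefix='1' (no match yet)
Bit 8: prefix='10' (no match yet)
Bit 9: prefix='101' (no match yet)
Bit 10: prefix='1011' -> emit 'o', reset
Bit 11: prefix='1' (no match yet)
Bit 12: prefix='11' (no match yet)
Bit 13: prefix='111' -> emit 'c', reset
Bit 14: prefix='0' -> emit 'n', reset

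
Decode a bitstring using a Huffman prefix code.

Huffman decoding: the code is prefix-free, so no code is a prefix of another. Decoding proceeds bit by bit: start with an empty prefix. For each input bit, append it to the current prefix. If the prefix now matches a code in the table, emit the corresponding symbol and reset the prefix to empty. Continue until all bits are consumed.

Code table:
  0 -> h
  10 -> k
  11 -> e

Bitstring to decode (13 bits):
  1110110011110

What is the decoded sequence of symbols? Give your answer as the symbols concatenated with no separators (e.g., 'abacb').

Answer: ekehheeh

Derivation:
Bit 0: prefix='1' (no match yet)
Bit 1: prefix='11' -> emit 'e', reset
Bit 2: prefix='1' (no match yet)
Bit 3: prefix='10' -> emit 'k', reset
Bit 4: prefix='1' (no match yet)
Bit 5: prefix='11' -> emit 'e', reset
Bit 6: prefix='0' -> emit 'h', reset
Bit 7: prefix='0' -> emit 'h', reset
Bit 8: prefix='1' (no match yet)
Bit 9: prefix='11' -> emit 'e', reset
Bit 10: prefix='1' (no match yet)
Bit 11: prefix='11' -> emit 'e', reset
Bit 12: prefix='0' -> emit 'h', reset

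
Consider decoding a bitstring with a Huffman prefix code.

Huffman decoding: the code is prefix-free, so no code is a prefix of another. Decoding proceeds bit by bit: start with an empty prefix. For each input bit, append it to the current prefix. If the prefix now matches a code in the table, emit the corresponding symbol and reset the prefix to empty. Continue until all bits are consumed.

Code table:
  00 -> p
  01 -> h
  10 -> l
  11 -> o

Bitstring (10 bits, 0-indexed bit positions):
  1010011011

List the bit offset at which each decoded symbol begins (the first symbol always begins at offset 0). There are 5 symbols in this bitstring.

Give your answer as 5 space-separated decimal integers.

Answer: 0 2 4 6 8

Derivation:
Bit 0: prefix='1' (no match yet)
Bit 1: prefix='10' -> emit 'l', reset
Bit 2: prefix='1' (no match yet)
Bit 3: prefix='10' -> emit 'l', reset
Bit 4: prefix='0' (no match yet)
Bit 5: prefix='01' -> emit 'h', reset
Bit 6: prefix='1' (no match yet)
Bit 7: prefix='10' -> emit 'l', reset
Bit 8: prefix='1' (no match yet)
Bit 9: prefix='11' -> emit 'o', reset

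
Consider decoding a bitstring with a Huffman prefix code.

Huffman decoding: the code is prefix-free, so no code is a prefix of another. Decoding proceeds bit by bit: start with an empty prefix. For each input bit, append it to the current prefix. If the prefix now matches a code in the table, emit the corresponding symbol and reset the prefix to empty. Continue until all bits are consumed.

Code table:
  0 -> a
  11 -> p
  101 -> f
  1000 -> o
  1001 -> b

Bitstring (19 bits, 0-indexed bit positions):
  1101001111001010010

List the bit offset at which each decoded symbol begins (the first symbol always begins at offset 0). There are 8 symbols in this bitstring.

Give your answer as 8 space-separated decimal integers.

Bit 0: prefix='1' (no match yet)
Bit 1: prefix='11' -> emit 'p', reset
Bit 2: prefix='0' -> emit 'a', reset
Bit 3: prefix='1' (no match yet)
Bit 4: prefix='10' (no match yet)
Bit 5: prefix='100' (no match yet)
Bit 6: prefix='1001' -> emit 'b', reset
Bit 7: prefix='1' (no match yet)
Bit 8: prefix='11' -> emit 'p', reset
Bit 9: prefix='1' (no match yet)
Bit 10: prefix='10' (no match yet)
Bit 11: prefix='100' (no match yet)
Bit 12: prefix='1001' -> emit 'b', reset
Bit 13: prefix='0' -> emit 'a', reset
Bit 14: prefix='1' (no match yet)
Bit 15: prefix='10' (no match yet)
Bit 16: prefix='100' (no match yet)
Bit 17: prefix='1001' -> emit 'b', reset
Bit 18: prefix='0' -> emit 'a', reset

Answer: 0 2 3 7 9 13 14 18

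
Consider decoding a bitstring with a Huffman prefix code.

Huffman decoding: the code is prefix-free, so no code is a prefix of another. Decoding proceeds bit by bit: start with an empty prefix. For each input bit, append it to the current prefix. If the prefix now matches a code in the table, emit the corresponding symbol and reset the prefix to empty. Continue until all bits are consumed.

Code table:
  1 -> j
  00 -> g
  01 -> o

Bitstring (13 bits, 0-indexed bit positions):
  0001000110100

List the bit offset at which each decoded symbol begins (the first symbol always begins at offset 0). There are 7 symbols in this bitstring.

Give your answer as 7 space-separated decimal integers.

Bit 0: prefix='0' (no match yet)
Bit 1: prefix='00' -> emit 'g', reset
Bit 2: prefix='0' (no match yet)
Bit 3: prefix='01' -> emit 'o', reset
Bit 4: prefix='0' (no match yet)
Bit 5: prefix='00' -> emit 'g', reset
Bit 6: prefix='0' (no match yet)
Bit 7: prefix='01' -> emit 'o', reset
Bit 8: prefix='1' -> emit 'j', reset
Bit 9: prefix='0' (no match yet)
Bit 10: prefix='01' -> emit 'o', reset
Bit 11: prefix='0' (no match yet)
Bit 12: prefix='00' -> emit 'g', reset

Answer: 0 2 4 6 8 9 11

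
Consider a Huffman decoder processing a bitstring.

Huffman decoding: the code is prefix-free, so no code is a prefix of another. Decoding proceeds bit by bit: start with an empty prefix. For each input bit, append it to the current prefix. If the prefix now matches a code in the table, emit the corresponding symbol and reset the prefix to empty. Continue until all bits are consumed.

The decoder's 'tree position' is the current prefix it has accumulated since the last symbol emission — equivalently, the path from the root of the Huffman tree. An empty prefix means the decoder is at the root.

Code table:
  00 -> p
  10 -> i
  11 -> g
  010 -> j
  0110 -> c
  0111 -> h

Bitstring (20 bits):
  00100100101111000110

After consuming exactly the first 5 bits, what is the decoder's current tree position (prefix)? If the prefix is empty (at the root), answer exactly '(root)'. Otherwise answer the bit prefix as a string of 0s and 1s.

Bit 0: prefix='0' (no match yet)
Bit 1: prefix='00' -> emit 'p', reset
Bit 2: prefix='1' (no match yet)
Bit 3: prefix='10' -> emit 'i', reset
Bit 4: prefix='0' (no match yet)

Answer: 0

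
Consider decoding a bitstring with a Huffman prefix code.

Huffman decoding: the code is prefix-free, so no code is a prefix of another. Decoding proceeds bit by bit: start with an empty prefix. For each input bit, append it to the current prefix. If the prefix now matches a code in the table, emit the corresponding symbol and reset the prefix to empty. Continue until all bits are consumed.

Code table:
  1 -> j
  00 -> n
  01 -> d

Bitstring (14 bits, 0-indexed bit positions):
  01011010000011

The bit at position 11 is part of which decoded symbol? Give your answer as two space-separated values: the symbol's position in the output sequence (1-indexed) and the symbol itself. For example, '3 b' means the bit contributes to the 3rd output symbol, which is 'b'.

Bit 0: prefix='0' (no match yet)
Bit 1: prefix='01' -> emit 'd', reset
Bit 2: prefix='0' (no match yet)
Bit 3: prefix='01' -> emit 'd', reset
Bit 4: prefix='1' -> emit 'j', reset
Bit 5: prefix='0' (no match yet)
Bit 6: prefix='01' -> emit 'd', reset
Bit 7: prefix='0' (no match yet)
Bit 8: prefix='00' -> emit 'n', reset
Bit 9: prefix='0' (no match yet)
Bit 10: prefix='00' -> emit 'n', reset
Bit 11: prefix='0' (no match yet)
Bit 12: prefix='01' -> emit 'd', reset
Bit 13: prefix='1' -> emit 'j', reset

Answer: 7 d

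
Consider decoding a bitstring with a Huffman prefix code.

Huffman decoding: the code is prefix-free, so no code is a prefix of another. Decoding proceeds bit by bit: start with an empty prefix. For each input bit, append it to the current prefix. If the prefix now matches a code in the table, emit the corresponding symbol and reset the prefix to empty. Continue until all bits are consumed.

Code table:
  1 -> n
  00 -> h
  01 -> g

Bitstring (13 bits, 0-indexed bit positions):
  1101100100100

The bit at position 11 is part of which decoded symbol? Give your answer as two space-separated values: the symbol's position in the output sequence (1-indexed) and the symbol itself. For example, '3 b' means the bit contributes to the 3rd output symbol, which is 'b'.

Bit 0: prefix='1' -> emit 'n', reset
Bit 1: prefix='1' -> emit 'n', reset
Bit 2: prefix='0' (no match yet)
Bit 3: prefix='01' -> emit 'g', reset
Bit 4: prefix='1' -> emit 'n', reset
Bit 5: prefix='0' (no match yet)
Bit 6: prefix='00' -> emit 'h', reset
Bit 7: prefix='1' -> emit 'n', reset
Bit 8: prefix='0' (no match yet)
Bit 9: prefix='00' -> emit 'h', reset
Bit 10: prefix='1' -> emit 'n', reset
Bit 11: prefix='0' (no match yet)
Bit 12: prefix='00' -> emit 'h', reset

Answer: 9 h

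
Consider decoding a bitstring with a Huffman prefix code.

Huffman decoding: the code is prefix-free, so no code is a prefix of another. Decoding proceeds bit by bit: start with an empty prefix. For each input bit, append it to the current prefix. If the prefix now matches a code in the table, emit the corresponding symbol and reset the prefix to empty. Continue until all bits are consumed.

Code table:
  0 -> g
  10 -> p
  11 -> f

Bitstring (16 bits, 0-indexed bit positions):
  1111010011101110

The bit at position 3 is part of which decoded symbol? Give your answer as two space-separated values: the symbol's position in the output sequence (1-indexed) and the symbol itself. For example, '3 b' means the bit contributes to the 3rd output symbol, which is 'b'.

Answer: 2 f

Derivation:
Bit 0: prefix='1' (no match yet)
Bit 1: prefix='11' -> emit 'f', reset
Bit 2: prefix='1' (no match yet)
Bit 3: prefix='11' -> emit 'f', reset
Bit 4: prefix='0' -> emit 'g', reset
Bit 5: prefix='1' (no match yet)
Bit 6: prefix='10' -> emit 'p', reset
Bit 7: prefix='0' -> emit 'g', reset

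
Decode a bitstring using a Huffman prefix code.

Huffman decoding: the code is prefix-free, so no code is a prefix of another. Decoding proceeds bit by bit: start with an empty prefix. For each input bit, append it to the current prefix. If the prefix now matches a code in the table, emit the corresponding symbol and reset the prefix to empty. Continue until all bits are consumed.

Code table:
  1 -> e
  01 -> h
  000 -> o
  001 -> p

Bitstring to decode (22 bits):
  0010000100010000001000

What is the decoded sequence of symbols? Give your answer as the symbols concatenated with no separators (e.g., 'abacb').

Bit 0: prefix='0' (no match yet)
Bit 1: prefix='00' (no match yet)
Bit 2: prefix='001' -> emit 'p', reset
Bit 3: prefix='0' (no match yet)
Bit 4: prefix='00' (no match yet)
Bit 5: prefix='000' -> emit 'o', reset
Bit 6: prefix='0' (no match yet)
Bit 7: prefix='01' -> emit 'h', reset
Bit 8: prefix='0' (no match yet)
Bit 9: prefix='00' (no match yet)
Bit 10: prefix='000' -> emit 'o', reset
Bit 11: prefix='1' -> emit 'e', reset
Bit 12: prefix='0' (no match yet)
Bit 13: prefix='00' (no match yet)
Bit 14: prefix='000' -> emit 'o', reset
Bit 15: prefix='0' (no match yet)
Bit 16: prefix='00' (no match yet)
Bit 17: prefix='000' -> emit 'o', reset
Bit 18: prefix='1' -> emit 'e', reset
Bit 19: prefix='0' (no match yet)
Bit 20: prefix='00' (no match yet)
Bit 21: prefix='000' -> emit 'o', reset

Answer: pohoeooeo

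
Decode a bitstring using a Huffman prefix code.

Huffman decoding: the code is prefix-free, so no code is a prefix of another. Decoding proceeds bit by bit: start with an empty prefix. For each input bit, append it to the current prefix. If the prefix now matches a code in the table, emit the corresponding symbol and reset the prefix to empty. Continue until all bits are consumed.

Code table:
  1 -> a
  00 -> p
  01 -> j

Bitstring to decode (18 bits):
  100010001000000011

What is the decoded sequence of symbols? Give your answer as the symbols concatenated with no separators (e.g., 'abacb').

Answer: apjpjpppja

Derivation:
Bit 0: prefix='1' -> emit 'a', reset
Bit 1: prefix='0' (no match yet)
Bit 2: prefix='00' -> emit 'p', reset
Bit 3: prefix='0' (no match yet)
Bit 4: prefix='01' -> emit 'j', reset
Bit 5: prefix='0' (no match yet)
Bit 6: prefix='00' -> emit 'p', reset
Bit 7: prefix='0' (no match yet)
Bit 8: prefix='01' -> emit 'j', reset
Bit 9: prefix='0' (no match yet)
Bit 10: prefix='00' -> emit 'p', reset
Bit 11: prefix='0' (no match yet)
Bit 12: prefix='00' -> emit 'p', reset
Bit 13: prefix='0' (no match yet)
Bit 14: prefix='00' -> emit 'p', reset
Bit 15: prefix='0' (no match yet)
Bit 16: prefix='01' -> emit 'j', reset
Bit 17: prefix='1' -> emit 'a', reset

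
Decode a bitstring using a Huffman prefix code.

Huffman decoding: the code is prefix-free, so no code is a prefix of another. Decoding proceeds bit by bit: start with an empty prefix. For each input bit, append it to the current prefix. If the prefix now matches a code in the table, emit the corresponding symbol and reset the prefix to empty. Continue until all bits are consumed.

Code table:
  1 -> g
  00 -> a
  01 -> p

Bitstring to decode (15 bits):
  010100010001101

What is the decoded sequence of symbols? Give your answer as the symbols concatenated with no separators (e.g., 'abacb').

Answer: ppapapgp

Derivation:
Bit 0: prefix='0' (no match yet)
Bit 1: prefix='01' -> emit 'p', reset
Bit 2: prefix='0' (no match yet)
Bit 3: prefix='01' -> emit 'p', reset
Bit 4: prefix='0' (no match yet)
Bit 5: prefix='00' -> emit 'a', reset
Bit 6: prefix='0' (no match yet)
Bit 7: prefix='01' -> emit 'p', reset
Bit 8: prefix='0' (no match yet)
Bit 9: prefix='00' -> emit 'a', reset
Bit 10: prefix='0' (no match yet)
Bit 11: prefix='01' -> emit 'p', reset
Bit 12: prefix='1' -> emit 'g', reset
Bit 13: prefix='0' (no match yet)
Bit 14: prefix='01' -> emit 'p', reset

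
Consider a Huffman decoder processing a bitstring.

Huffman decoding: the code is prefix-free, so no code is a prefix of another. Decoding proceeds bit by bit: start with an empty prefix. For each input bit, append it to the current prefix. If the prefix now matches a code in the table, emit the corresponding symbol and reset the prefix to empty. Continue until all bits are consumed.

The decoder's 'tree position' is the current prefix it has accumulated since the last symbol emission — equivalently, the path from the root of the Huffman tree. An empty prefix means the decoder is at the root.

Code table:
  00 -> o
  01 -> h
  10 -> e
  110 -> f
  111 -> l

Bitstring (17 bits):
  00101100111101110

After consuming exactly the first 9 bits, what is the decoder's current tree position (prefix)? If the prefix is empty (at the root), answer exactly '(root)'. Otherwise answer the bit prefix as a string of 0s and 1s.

Answer: (root)

Derivation:
Bit 0: prefix='0' (no match yet)
Bit 1: prefix='00' -> emit 'o', reset
Bit 2: prefix='1' (no match yet)
Bit 3: prefix='10' -> emit 'e', reset
Bit 4: prefix='1' (no match yet)
Bit 5: prefix='11' (no match yet)
Bit 6: prefix='110' -> emit 'f', reset
Bit 7: prefix='0' (no match yet)
Bit 8: prefix='01' -> emit 'h', reset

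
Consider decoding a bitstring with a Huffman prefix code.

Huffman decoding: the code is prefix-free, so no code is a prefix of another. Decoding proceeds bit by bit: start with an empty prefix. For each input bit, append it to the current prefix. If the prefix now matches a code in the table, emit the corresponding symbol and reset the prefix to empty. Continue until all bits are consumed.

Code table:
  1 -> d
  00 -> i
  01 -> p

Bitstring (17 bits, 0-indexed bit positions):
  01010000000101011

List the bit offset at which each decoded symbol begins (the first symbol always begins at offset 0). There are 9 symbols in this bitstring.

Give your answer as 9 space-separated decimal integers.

Bit 0: prefix='0' (no match yet)
Bit 1: prefix='01' -> emit 'p', reset
Bit 2: prefix='0' (no match yet)
Bit 3: prefix='01' -> emit 'p', reset
Bit 4: prefix='0' (no match yet)
Bit 5: prefix='00' -> emit 'i', reset
Bit 6: prefix='0' (no match yet)
Bit 7: prefix='00' -> emit 'i', reset
Bit 8: prefix='0' (no match yet)
Bit 9: prefix='00' -> emit 'i', reset
Bit 10: prefix='0' (no match yet)
Bit 11: prefix='01' -> emit 'p', reset
Bit 12: prefix='0' (no match yet)
Bit 13: prefix='01' -> emit 'p', reset
Bit 14: prefix='0' (no match yet)
Bit 15: prefix='01' -> emit 'p', reset
Bit 16: prefix='1' -> emit 'd', reset

Answer: 0 2 4 6 8 10 12 14 16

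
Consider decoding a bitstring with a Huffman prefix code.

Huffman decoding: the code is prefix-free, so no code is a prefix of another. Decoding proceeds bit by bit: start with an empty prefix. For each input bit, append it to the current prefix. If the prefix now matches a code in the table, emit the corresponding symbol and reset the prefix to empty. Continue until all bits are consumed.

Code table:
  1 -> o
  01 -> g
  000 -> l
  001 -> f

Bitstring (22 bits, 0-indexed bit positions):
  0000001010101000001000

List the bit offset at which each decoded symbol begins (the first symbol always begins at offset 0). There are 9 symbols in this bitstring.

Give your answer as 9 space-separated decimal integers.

Bit 0: prefix='0' (no match yet)
Bit 1: prefix='00' (no match yet)
Bit 2: prefix='000' -> emit 'l', reset
Bit 3: prefix='0' (no match yet)
Bit 4: prefix='00' (no match yet)
Bit 5: prefix='000' -> emit 'l', reset
Bit 6: prefix='1' -> emit 'o', reset
Bit 7: prefix='0' (no match yet)
Bit 8: prefix='01' -> emit 'g', reset
Bit 9: prefix='0' (no match yet)
Bit 10: prefix='01' -> emit 'g', reset
Bit 11: prefix='0' (no match yet)
Bit 12: prefix='01' -> emit 'g', reset
Bit 13: prefix='0' (no match yet)
Bit 14: prefix='00' (no match yet)
Bit 15: prefix='000' -> emit 'l', reset
Bit 16: prefix='0' (no match yet)
Bit 17: prefix='00' (no match yet)
Bit 18: prefix='001' -> emit 'f', reset
Bit 19: prefix='0' (no match yet)
Bit 20: prefix='00' (no match yet)
Bit 21: prefix='000' -> emit 'l', reset

Answer: 0 3 6 7 9 11 13 16 19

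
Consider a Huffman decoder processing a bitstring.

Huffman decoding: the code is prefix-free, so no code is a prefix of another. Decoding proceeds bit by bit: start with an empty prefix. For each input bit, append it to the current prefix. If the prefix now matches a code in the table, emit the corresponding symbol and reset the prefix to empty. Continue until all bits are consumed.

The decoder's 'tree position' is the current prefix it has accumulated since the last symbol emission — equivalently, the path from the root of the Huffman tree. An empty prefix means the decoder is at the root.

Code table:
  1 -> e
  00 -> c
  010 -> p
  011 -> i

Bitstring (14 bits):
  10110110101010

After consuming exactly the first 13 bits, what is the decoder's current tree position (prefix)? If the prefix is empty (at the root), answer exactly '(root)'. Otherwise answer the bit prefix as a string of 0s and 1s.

Answer: 01

Derivation:
Bit 0: prefix='1' -> emit 'e', reset
Bit 1: prefix='0' (no match yet)
Bit 2: prefix='01' (no match yet)
Bit 3: prefix='011' -> emit 'i', reset
Bit 4: prefix='0' (no match yet)
Bit 5: prefix='01' (no match yet)
Bit 6: prefix='011' -> emit 'i', reset
Bit 7: prefix='0' (no match yet)
Bit 8: prefix='01' (no match yet)
Bit 9: prefix='010' -> emit 'p', reset
Bit 10: prefix='1' -> emit 'e', reset
Bit 11: prefix='0' (no match yet)
Bit 12: prefix='01' (no match yet)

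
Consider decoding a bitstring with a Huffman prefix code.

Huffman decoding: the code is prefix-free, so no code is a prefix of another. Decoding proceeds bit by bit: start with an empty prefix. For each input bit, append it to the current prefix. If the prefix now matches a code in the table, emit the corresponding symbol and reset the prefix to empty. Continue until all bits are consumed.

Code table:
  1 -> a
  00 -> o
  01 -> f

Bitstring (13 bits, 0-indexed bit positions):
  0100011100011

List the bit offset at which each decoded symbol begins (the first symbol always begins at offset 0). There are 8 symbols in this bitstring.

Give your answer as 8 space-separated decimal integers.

Answer: 0 2 4 6 7 8 10 12

Derivation:
Bit 0: prefix='0' (no match yet)
Bit 1: prefix='01' -> emit 'f', reset
Bit 2: prefix='0' (no match yet)
Bit 3: prefix='00' -> emit 'o', reset
Bit 4: prefix='0' (no match yet)
Bit 5: prefix='01' -> emit 'f', reset
Bit 6: prefix='1' -> emit 'a', reset
Bit 7: prefix='1' -> emit 'a', reset
Bit 8: prefix='0' (no match yet)
Bit 9: prefix='00' -> emit 'o', reset
Bit 10: prefix='0' (no match yet)
Bit 11: prefix='01' -> emit 'f', reset
Bit 12: prefix='1' -> emit 'a', reset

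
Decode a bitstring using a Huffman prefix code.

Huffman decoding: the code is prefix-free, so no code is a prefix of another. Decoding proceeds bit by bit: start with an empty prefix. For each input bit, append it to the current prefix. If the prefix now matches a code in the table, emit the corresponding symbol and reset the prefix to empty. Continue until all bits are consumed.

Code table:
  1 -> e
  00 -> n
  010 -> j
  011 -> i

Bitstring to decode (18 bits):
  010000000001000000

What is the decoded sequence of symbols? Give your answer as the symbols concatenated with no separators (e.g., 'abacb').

Answer: jnnnnennn

Derivation:
Bit 0: prefix='0' (no match yet)
Bit 1: prefix='01' (no match yet)
Bit 2: prefix='010' -> emit 'j', reset
Bit 3: prefix='0' (no match yet)
Bit 4: prefix='00' -> emit 'n', reset
Bit 5: prefix='0' (no match yet)
Bit 6: prefix='00' -> emit 'n', reset
Bit 7: prefix='0' (no match yet)
Bit 8: prefix='00' -> emit 'n', reset
Bit 9: prefix='0' (no match yet)
Bit 10: prefix='00' -> emit 'n', reset
Bit 11: prefix='1' -> emit 'e', reset
Bit 12: prefix='0' (no match yet)
Bit 13: prefix='00' -> emit 'n', reset
Bit 14: prefix='0' (no match yet)
Bit 15: prefix='00' -> emit 'n', reset
Bit 16: prefix='0' (no match yet)
Bit 17: prefix='00' -> emit 'n', reset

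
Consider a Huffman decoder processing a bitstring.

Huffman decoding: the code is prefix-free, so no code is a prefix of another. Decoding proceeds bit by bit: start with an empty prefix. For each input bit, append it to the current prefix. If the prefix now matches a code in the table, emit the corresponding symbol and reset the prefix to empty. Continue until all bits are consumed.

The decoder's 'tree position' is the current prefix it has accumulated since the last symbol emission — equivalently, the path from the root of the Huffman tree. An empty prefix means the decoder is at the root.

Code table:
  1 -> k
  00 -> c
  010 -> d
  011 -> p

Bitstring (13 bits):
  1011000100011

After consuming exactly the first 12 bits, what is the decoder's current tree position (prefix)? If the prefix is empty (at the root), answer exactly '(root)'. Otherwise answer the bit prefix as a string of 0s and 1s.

Bit 0: prefix='1' -> emit 'k', reset
Bit 1: prefix='0' (no match yet)
Bit 2: prefix='01' (no match yet)
Bit 3: prefix='011' -> emit 'p', reset
Bit 4: prefix='0' (no match yet)
Bit 5: prefix='00' -> emit 'c', reset
Bit 6: prefix='0' (no match yet)
Bit 7: prefix='01' (no match yet)
Bit 8: prefix='010' -> emit 'd', reset
Bit 9: prefix='0' (no match yet)
Bit 10: prefix='00' -> emit 'c', reset
Bit 11: prefix='1' -> emit 'k', reset

Answer: (root)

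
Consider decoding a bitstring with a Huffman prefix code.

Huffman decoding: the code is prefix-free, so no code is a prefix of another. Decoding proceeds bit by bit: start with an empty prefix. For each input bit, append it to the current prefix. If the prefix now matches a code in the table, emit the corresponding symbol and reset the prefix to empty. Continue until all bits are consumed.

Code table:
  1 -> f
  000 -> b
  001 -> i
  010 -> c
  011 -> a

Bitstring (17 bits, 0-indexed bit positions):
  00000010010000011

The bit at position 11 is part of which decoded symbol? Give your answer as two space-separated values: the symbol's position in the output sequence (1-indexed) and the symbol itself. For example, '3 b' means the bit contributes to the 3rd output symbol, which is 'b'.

Answer: 5 b

Derivation:
Bit 0: prefix='0' (no match yet)
Bit 1: prefix='00' (no match yet)
Bit 2: prefix='000' -> emit 'b', reset
Bit 3: prefix='0' (no match yet)
Bit 4: prefix='00' (no match yet)
Bit 5: prefix='000' -> emit 'b', reset
Bit 6: prefix='1' -> emit 'f', reset
Bit 7: prefix='0' (no match yet)
Bit 8: prefix='00' (no match yet)
Bit 9: prefix='001' -> emit 'i', reset
Bit 10: prefix='0' (no match yet)
Bit 11: prefix='00' (no match yet)
Bit 12: prefix='000' -> emit 'b', reset
Bit 13: prefix='0' (no match yet)
Bit 14: prefix='00' (no match yet)
Bit 15: prefix='001' -> emit 'i', reset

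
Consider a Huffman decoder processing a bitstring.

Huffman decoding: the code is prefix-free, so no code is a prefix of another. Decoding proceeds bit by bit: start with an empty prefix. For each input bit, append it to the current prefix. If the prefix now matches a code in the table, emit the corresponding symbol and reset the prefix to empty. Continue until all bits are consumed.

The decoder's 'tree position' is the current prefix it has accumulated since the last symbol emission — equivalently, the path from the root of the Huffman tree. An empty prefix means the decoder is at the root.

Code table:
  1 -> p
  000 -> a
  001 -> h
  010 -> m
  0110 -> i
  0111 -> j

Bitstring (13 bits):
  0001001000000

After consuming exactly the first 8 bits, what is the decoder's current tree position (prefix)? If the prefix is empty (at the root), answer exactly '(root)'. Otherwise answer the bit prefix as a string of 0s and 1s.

Answer: 0

Derivation:
Bit 0: prefix='0' (no match yet)
Bit 1: prefix='00' (no match yet)
Bit 2: prefix='000' -> emit 'a', reset
Bit 3: prefix='1' -> emit 'p', reset
Bit 4: prefix='0' (no match yet)
Bit 5: prefix='00' (no match yet)
Bit 6: prefix='001' -> emit 'h', reset
Bit 7: prefix='0' (no match yet)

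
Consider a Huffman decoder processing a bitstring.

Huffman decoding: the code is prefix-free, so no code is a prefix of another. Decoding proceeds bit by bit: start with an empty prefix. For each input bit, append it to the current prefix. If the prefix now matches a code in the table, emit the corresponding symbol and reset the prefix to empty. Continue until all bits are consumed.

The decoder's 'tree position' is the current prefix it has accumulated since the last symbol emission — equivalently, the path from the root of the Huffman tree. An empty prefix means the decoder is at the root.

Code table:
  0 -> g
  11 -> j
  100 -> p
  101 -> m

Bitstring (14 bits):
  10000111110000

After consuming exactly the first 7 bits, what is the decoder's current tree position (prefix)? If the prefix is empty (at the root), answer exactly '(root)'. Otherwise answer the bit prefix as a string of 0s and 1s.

Answer: (root)

Derivation:
Bit 0: prefix='1' (no match yet)
Bit 1: prefix='10' (no match yet)
Bit 2: prefix='100' -> emit 'p', reset
Bit 3: prefix='0' -> emit 'g', reset
Bit 4: prefix='0' -> emit 'g', reset
Bit 5: prefix='1' (no match yet)
Bit 6: prefix='11' -> emit 'j', reset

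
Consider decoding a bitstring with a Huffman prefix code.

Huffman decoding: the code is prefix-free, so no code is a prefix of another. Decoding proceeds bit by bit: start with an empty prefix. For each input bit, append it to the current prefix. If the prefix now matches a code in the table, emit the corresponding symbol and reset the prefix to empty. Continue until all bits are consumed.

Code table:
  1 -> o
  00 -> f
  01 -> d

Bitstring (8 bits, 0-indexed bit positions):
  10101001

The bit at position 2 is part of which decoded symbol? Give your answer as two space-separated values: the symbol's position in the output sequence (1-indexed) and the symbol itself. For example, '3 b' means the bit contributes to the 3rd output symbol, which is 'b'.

Answer: 2 d

Derivation:
Bit 0: prefix='1' -> emit 'o', reset
Bit 1: prefix='0' (no match yet)
Bit 2: prefix='01' -> emit 'd', reset
Bit 3: prefix='0' (no match yet)
Bit 4: prefix='01' -> emit 'd', reset
Bit 5: prefix='0' (no match yet)
Bit 6: prefix='00' -> emit 'f', reset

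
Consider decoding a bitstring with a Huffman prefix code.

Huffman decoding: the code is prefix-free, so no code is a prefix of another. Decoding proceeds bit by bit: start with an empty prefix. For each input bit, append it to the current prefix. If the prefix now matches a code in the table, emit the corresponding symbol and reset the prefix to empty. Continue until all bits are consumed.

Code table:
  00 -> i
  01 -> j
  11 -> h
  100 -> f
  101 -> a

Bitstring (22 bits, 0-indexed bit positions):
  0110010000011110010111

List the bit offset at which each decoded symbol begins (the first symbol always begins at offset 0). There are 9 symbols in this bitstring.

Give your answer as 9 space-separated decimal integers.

Answer: 0 2 5 8 10 12 14 17 20

Derivation:
Bit 0: prefix='0' (no match yet)
Bit 1: prefix='01' -> emit 'j', reset
Bit 2: prefix='1' (no match yet)
Bit 3: prefix='10' (no match yet)
Bit 4: prefix='100' -> emit 'f', reset
Bit 5: prefix='1' (no match yet)
Bit 6: prefix='10' (no match yet)
Bit 7: prefix='100' -> emit 'f', reset
Bit 8: prefix='0' (no match yet)
Bit 9: prefix='00' -> emit 'i', reset
Bit 10: prefix='0' (no match yet)
Bit 11: prefix='01' -> emit 'j', reset
Bit 12: prefix='1' (no match yet)
Bit 13: prefix='11' -> emit 'h', reset
Bit 14: prefix='1' (no match yet)
Bit 15: prefix='10' (no match yet)
Bit 16: prefix='100' -> emit 'f', reset
Bit 17: prefix='1' (no match yet)
Bit 18: prefix='10' (no match yet)
Bit 19: prefix='101' -> emit 'a', reset
Bit 20: prefix='1' (no match yet)
Bit 21: prefix='11' -> emit 'h', reset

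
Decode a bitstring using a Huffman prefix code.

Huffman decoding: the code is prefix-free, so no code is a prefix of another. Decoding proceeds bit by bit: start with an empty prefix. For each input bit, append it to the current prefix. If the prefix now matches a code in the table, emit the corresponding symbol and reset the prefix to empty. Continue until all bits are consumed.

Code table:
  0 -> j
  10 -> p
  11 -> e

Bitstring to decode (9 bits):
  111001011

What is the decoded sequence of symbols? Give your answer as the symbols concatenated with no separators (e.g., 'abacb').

Answer: epjpe

Derivation:
Bit 0: prefix='1' (no match yet)
Bit 1: prefix='11' -> emit 'e', reset
Bit 2: prefix='1' (no match yet)
Bit 3: prefix='10' -> emit 'p', reset
Bit 4: prefix='0' -> emit 'j', reset
Bit 5: prefix='1' (no match yet)
Bit 6: prefix='10' -> emit 'p', reset
Bit 7: prefix='1' (no match yet)
Bit 8: prefix='11' -> emit 'e', reset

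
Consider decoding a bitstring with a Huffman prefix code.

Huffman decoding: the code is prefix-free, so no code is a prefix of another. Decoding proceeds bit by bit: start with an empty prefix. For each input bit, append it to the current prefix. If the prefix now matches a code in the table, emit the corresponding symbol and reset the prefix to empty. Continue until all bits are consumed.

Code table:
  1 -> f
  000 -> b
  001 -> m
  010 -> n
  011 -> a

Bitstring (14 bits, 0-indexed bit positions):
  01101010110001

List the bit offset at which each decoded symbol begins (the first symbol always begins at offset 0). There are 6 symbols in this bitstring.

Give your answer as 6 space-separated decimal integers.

Bit 0: prefix='0' (no match yet)
Bit 1: prefix='01' (no match yet)
Bit 2: prefix='011' -> emit 'a', reset
Bit 3: prefix='0' (no match yet)
Bit 4: prefix='01' (no match yet)
Bit 5: prefix='010' -> emit 'n', reset
Bit 6: prefix='1' -> emit 'f', reset
Bit 7: prefix='0' (no match yet)
Bit 8: prefix='01' (no match yet)
Bit 9: prefix='011' -> emit 'a', reset
Bit 10: prefix='0' (no match yet)
Bit 11: prefix='00' (no match yet)
Bit 12: prefix='000' -> emit 'b', reset
Bit 13: prefix='1' -> emit 'f', reset

Answer: 0 3 6 7 10 13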